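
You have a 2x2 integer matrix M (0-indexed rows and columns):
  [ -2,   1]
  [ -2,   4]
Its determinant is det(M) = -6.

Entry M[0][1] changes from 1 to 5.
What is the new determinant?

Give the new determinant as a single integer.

Answer: 2

Derivation:
det is linear in row 0: changing M[0][1] by delta changes det by delta * cofactor(0,1).
Cofactor C_01 = (-1)^(0+1) * minor(0,1) = 2
Entry delta = 5 - 1 = 4
Det delta = 4 * 2 = 8
New det = -6 + 8 = 2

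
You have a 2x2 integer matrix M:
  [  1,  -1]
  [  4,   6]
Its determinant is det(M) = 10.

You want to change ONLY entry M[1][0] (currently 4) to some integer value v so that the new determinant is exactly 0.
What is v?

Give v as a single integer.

det is linear in entry M[1][0]: det = old_det + (v - 4) * C_10
Cofactor C_10 = 1
Want det = 0: 10 + (v - 4) * 1 = 0
  (v - 4) = -10 / 1 = -10
  v = 4 + (-10) = -6

Answer: -6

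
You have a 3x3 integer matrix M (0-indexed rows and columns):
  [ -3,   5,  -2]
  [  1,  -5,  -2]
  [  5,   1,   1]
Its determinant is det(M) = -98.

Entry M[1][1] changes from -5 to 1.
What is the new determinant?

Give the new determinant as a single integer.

Answer: -56

Derivation:
det is linear in row 1: changing M[1][1] by delta changes det by delta * cofactor(1,1).
Cofactor C_11 = (-1)^(1+1) * minor(1,1) = 7
Entry delta = 1 - -5 = 6
Det delta = 6 * 7 = 42
New det = -98 + 42 = -56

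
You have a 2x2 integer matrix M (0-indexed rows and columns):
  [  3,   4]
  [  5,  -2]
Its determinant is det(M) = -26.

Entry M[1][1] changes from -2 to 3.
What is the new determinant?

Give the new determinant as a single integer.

det is linear in row 1: changing M[1][1] by delta changes det by delta * cofactor(1,1).
Cofactor C_11 = (-1)^(1+1) * minor(1,1) = 3
Entry delta = 3 - -2 = 5
Det delta = 5 * 3 = 15
New det = -26 + 15 = -11

Answer: -11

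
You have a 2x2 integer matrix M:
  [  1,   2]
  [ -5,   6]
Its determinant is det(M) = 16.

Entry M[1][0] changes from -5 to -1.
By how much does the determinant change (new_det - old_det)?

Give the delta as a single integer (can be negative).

Cofactor C_10 = -2
Entry delta = -1 - -5 = 4
Det delta = entry_delta * cofactor = 4 * -2 = -8

Answer: -8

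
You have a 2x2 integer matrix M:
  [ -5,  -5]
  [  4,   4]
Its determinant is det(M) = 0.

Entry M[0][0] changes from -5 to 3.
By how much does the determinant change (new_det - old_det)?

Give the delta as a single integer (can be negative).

Answer: 32

Derivation:
Cofactor C_00 = 4
Entry delta = 3 - -5 = 8
Det delta = entry_delta * cofactor = 8 * 4 = 32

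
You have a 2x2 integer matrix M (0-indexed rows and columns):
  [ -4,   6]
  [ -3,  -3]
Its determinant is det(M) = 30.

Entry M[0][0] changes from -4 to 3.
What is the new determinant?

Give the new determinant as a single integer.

det is linear in row 0: changing M[0][0] by delta changes det by delta * cofactor(0,0).
Cofactor C_00 = (-1)^(0+0) * minor(0,0) = -3
Entry delta = 3 - -4 = 7
Det delta = 7 * -3 = -21
New det = 30 + -21 = 9

Answer: 9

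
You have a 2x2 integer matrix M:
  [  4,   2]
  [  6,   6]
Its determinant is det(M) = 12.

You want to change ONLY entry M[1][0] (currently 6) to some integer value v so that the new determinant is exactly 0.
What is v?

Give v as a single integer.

det is linear in entry M[1][0]: det = old_det + (v - 6) * C_10
Cofactor C_10 = -2
Want det = 0: 12 + (v - 6) * -2 = 0
  (v - 6) = -12 / -2 = 6
  v = 6 + (6) = 12

Answer: 12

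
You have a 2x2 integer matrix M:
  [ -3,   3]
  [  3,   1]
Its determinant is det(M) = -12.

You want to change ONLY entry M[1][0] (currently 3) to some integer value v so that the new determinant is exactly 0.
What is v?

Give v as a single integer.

Answer: -1

Derivation:
det is linear in entry M[1][0]: det = old_det + (v - 3) * C_10
Cofactor C_10 = -3
Want det = 0: -12 + (v - 3) * -3 = 0
  (v - 3) = 12 / -3 = -4
  v = 3 + (-4) = -1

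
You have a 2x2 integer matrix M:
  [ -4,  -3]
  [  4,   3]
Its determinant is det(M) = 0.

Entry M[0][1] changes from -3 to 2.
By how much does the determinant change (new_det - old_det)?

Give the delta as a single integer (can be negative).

Cofactor C_01 = -4
Entry delta = 2 - -3 = 5
Det delta = entry_delta * cofactor = 5 * -4 = -20

Answer: -20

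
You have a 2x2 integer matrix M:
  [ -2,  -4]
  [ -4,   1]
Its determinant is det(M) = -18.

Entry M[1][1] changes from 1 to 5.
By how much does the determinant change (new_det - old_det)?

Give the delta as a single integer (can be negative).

Cofactor C_11 = -2
Entry delta = 5 - 1 = 4
Det delta = entry_delta * cofactor = 4 * -2 = -8

Answer: -8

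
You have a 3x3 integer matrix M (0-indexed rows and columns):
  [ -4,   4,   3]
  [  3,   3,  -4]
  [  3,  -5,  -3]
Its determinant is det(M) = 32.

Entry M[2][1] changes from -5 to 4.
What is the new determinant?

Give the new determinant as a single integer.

det is linear in row 2: changing M[2][1] by delta changes det by delta * cofactor(2,1).
Cofactor C_21 = (-1)^(2+1) * minor(2,1) = -7
Entry delta = 4 - -5 = 9
Det delta = 9 * -7 = -63
New det = 32 + -63 = -31

Answer: -31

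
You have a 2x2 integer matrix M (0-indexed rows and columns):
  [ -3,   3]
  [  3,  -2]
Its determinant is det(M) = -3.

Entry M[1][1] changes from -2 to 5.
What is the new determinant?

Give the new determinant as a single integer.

det is linear in row 1: changing M[1][1] by delta changes det by delta * cofactor(1,1).
Cofactor C_11 = (-1)^(1+1) * minor(1,1) = -3
Entry delta = 5 - -2 = 7
Det delta = 7 * -3 = -21
New det = -3 + -21 = -24

Answer: -24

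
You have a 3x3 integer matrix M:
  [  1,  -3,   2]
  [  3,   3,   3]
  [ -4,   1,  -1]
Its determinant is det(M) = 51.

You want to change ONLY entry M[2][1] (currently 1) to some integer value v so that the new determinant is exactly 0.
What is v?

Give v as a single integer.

det is linear in entry M[2][1]: det = old_det + (v - 1) * C_21
Cofactor C_21 = 3
Want det = 0: 51 + (v - 1) * 3 = 0
  (v - 1) = -51 / 3 = -17
  v = 1 + (-17) = -16

Answer: -16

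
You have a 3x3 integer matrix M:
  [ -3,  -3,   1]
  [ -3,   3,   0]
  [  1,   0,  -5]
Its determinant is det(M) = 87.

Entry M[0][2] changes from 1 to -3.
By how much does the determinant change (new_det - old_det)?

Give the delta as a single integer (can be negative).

Answer: 12

Derivation:
Cofactor C_02 = -3
Entry delta = -3 - 1 = -4
Det delta = entry_delta * cofactor = -4 * -3 = 12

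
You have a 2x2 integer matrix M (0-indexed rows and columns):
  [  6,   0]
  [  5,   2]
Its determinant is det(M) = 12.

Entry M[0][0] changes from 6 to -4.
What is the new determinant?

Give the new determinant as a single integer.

det is linear in row 0: changing M[0][0] by delta changes det by delta * cofactor(0,0).
Cofactor C_00 = (-1)^(0+0) * minor(0,0) = 2
Entry delta = -4 - 6 = -10
Det delta = -10 * 2 = -20
New det = 12 + -20 = -8

Answer: -8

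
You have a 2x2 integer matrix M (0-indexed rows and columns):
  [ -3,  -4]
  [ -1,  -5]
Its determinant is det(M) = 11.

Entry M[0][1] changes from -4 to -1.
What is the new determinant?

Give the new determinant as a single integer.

det is linear in row 0: changing M[0][1] by delta changes det by delta * cofactor(0,1).
Cofactor C_01 = (-1)^(0+1) * minor(0,1) = 1
Entry delta = -1 - -4 = 3
Det delta = 3 * 1 = 3
New det = 11 + 3 = 14

Answer: 14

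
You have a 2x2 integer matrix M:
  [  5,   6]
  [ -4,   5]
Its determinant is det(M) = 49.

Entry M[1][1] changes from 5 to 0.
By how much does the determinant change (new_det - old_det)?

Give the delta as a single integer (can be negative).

Answer: -25

Derivation:
Cofactor C_11 = 5
Entry delta = 0 - 5 = -5
Det delta = entry_delta * cofactor = -5 * 5 = -25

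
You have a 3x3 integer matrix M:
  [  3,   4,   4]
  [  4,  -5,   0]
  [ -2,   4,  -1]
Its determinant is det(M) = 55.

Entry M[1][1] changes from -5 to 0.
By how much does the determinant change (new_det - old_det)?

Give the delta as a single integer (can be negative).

Cofactor C_11 = 5
Entry delta = 0 - -5 = 5
Det delta = entry_delta * cofactor = 5 * 5 = 25

Answer: 25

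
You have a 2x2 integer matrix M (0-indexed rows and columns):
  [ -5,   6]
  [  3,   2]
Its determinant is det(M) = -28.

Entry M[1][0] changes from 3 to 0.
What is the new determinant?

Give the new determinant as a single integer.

det is linear in row 1: changing M[1][0] by delta changes det by delta * cofactor(1,0).
Cofactor C_10 = (-1)^(1+0) * minor(1,0) = -6
Entry delta = 0 - 3 = -3
Det delta = -3 * -6 = 18
New det = -28 + 18 = -10

Answer: -10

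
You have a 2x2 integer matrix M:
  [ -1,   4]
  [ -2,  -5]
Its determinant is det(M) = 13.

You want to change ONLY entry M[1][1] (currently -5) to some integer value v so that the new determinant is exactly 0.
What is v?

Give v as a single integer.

det is linear in entry M[1][1]: det = old_det + (v - -5) * C_11
Cofactor C_11 = -1
Want det = 0: 13 + (v - -5) * -1 = 0
  (v - -5) = -13 / -1 = 13
  v = -5 + (13) = 8

Answer: 8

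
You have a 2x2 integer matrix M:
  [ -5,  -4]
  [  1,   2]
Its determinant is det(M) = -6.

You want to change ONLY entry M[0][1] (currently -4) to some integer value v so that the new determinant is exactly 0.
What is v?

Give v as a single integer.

det is linear in entry M[0][1]: det = old_det + (v - -4) * C_01
Cofactor C_01 = -1
Want det = 0: -6 + (v - -4) * -1 = 0
  (v - -4) = 6 / -1 = -6
  v = -4 + (-6) = -10

Answer: -10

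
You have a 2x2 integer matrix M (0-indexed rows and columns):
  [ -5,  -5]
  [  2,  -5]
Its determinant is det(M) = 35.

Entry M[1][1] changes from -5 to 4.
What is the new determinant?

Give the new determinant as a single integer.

det is linear in row 1: changing M[1][1] by delta changes det by delta * cofactor(1,1).
Cofactor C_11 = (-1)^(1+1) * minor(1,1) = -5
Entry delta = 4 - -5 = 9
Det delta = 9 * -5 = -45
New det = 35 + -45 = -10

Answer: -10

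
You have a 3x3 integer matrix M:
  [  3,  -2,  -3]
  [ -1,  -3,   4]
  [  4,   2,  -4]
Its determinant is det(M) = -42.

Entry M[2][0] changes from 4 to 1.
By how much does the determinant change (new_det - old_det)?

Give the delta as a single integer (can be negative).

Answer: 51

Derivation:
Cofactor C_20 = -17
Entry delta = 1 - 4 = -3
Det delta = entry_delta * cofactor = -3 * -17 = 51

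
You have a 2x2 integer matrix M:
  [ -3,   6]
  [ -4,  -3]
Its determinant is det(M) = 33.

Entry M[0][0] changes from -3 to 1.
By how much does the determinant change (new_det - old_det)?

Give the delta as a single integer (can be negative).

Cofactor C_00 = -3
Entry delta = 1 - -3 = 4
Det delta = entry_delta * cofactor = 4 * -3 = -12

Answer: -12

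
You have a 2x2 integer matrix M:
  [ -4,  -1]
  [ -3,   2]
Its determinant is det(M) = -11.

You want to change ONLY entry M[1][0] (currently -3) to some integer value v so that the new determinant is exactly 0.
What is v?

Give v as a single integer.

det is linear in entry M[1][0]: det = old_det + (v - -3) * C_10
Cofactor C_10 = 1
Want det = 0: -11 + (v - -3) * 1 = 0
  (v - -3) = 11 / 1 = 11
  v = -3 + (11) = 8

Answer: 8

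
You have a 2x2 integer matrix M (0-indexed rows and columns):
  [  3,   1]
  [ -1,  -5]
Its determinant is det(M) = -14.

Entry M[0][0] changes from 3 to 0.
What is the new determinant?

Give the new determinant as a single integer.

det is linear in row 0: changing M[0][0] by delta changes det by delta * cofactor(0,0).
Cofactor C_00 = (-1)^(0+0) * minor(0,0) = -5
Entry delta = 0 - 3 = -3
Det delta = -3 * -5 = 15
New det = -14 + 15 = 1

Answer: 1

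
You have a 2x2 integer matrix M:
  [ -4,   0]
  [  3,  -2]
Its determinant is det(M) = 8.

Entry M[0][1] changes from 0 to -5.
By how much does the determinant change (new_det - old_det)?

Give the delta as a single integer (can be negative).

Cofactor C_01 = -3
Entry delta = -5 - 0 = -5
Det delta = entry_delta * cofactor = -5 * -3 = 15

Answer: 15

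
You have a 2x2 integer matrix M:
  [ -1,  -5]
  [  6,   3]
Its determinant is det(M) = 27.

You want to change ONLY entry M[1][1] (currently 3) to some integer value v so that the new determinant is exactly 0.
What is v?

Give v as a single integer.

det is linear in entry M[1][1]: det = old_det + (v - 3) * C_11
Cofactor C_11 = -1
Want det = 0: 27 + (v - 3) * -1 = 0
  (v - 3) = -27 / -1 = 27
  v = 3 + (27) = 30

Answer: 30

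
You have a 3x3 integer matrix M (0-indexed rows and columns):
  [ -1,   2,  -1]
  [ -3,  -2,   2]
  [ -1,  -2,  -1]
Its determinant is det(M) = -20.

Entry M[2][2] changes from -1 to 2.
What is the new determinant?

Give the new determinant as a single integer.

det is linear in row 2: changing M[2][2] by delta changes det by delta * cofactor(2,2).
Cofactor C_22 = (-1)^(2+2) * minor(2,2) = 8
Entry delta = 2 - -1 = 3
Det delta = 3 * 8 = 24
New det = -20 + 24 = 4

Answer: 4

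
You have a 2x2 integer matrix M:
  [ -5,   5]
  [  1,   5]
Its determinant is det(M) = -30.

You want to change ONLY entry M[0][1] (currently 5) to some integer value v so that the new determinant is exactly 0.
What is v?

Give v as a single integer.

det is linear in entry M[0][1]: det = old_det + (v - 5) * C_01
Cofactor C_01 = -1
Want det = 0: -30 + (v - 5) * -1 = 0
  (v - 5) = 30 / -1 = -30
  v = 5 + (-30) = -25

Answer: -25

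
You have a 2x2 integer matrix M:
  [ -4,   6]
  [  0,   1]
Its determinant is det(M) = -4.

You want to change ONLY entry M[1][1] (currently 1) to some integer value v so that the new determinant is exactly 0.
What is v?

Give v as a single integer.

det is linear in entry M[1][1]: det = old_det + (v - 1) * C_11
Cofactor C_11 = -4
Want det = 0: -4 + (v - 1) * -4 = 0
  (v - 1) = 4 / -4 = -1
  v = 1 + (-1) = 0

Answer: 0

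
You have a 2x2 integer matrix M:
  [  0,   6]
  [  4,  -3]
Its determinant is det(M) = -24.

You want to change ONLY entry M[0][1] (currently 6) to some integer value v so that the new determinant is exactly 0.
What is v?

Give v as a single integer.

Answer: 0

Derivation:
det is linear in entry M[0][1]: det = old_det + (v - 6) * C_01
Cofactor C_01 = -4
Want det = 0: -24 + (v - 6) * -4 = 0
  (v - 6) = 24 / -4 = -6
  v = 6 + (-6) = 0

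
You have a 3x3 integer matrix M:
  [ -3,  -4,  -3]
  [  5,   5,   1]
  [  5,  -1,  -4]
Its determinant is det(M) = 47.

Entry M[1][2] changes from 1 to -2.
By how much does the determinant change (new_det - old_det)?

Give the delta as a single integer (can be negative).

Cofactor C_12 = -23
Entry delta = -2 - 1 = -3
Det delta = entry_delta * cofactor = -3 * -23 = 69

Answer: 69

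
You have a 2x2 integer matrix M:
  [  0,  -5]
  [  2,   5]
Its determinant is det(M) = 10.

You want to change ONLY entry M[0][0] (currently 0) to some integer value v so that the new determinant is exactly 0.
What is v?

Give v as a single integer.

det is linear in entry M[0][0]: det = old_det + (v - 0) * C_00
Cofactor C_00 = 5
Want det = 0: 10 + (v - 0) * 5 = 0
  (v - 0) = -10 / 5 = -2
  v = 0 + (-2) = -2

Answer: -2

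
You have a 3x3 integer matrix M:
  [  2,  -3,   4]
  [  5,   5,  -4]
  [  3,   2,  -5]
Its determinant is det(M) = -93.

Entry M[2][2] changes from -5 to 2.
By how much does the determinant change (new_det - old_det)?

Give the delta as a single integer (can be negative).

Cofactor C_22 = 25
Entry delta = 2 - -5 = 7
Det delta = entry_delta * cofactor = 7 * 25 = 175

Answer: 175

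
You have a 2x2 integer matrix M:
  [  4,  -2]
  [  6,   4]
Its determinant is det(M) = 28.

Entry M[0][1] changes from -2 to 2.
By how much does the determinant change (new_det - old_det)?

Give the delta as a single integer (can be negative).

Cofactor C_01 = -6
Entry delta = 2 - -2 = 4
Det delta = entry_delta * cofactor = 4 * -6 = -24

Answer: -24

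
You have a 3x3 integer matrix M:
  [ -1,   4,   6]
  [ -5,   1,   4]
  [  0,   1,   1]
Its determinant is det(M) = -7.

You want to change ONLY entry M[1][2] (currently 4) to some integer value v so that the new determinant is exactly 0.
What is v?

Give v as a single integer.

Answer: 11

Derivation:
det is linear in entry M[1][2]: det = old_det + (v - 4) * C_12
Cofactor C_12 = 1
Want det = 0: -7 + (v - 4) * 1 = 0
  (v - 4) = 7 / 1 = 7
  v = 4 + (7) = 11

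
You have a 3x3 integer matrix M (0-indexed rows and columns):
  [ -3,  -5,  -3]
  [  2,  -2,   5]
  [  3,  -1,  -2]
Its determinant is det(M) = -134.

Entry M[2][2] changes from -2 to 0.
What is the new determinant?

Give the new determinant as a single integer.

det is linear in row 2: changing M[2][2] by delta changes det by delta * cofactor(2,2).
Cofactor C_22 = (-1)^(2+2) * minor(2,2) = 16
Entry delta = 0 - -2 = 2
Det delta = 2 * 16 = 32
New det = -134 + 32 = -102

Answer: -102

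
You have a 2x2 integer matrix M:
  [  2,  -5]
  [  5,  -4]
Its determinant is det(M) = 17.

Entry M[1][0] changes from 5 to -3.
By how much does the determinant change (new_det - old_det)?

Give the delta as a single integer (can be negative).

Cofactor C_10 = 5
Entry delta = -3 - 5 = -8
Det delta = entry_delta * cofactor = -8 * 5 = -40

Answer: -40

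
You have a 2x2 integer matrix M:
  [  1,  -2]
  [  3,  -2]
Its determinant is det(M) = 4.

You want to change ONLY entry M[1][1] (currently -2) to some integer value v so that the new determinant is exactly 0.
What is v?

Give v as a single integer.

Answer: -6

Derivation:
det is linear in entry M[1][1]: det = old_det + (v - -2) * C_11
Cofactor C_11 = 1
Want det = 0: 4 + (v - -2) * 1 = 0
  (v - -2) = -4 / 1 = -4
  v = -2 + (-4) = -6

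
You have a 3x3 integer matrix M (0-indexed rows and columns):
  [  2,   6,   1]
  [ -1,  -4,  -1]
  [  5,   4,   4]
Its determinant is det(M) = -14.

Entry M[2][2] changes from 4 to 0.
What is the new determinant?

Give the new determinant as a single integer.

det is linear in row 2: changing M[2][2] by delta changes det by delta * cofactor(2,2).
Cofactor C_22 = (-1)^(2+2) * minor(2,2) = -2
Entry delta = 0 - 4 = -4
Det delta = -4 * -2 = 8
New det = -14 + 8 = -6

Answer: -6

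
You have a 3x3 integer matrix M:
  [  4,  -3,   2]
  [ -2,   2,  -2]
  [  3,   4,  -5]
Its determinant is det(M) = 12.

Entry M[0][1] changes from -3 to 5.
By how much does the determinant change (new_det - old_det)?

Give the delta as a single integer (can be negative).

Cofactor C_01 = -16
Entry delta = 5 - -3 = 8
Det delta = entry_delta * cofactor = 8 * -16 = -128

Answer: -128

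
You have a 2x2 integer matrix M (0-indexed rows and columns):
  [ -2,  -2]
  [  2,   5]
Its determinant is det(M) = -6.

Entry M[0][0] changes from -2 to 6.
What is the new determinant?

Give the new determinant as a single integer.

Answer: 34

Derivation:
det is linear in row 0: changing M[0][0] by delta changes det by delta * cofactor(0,0).
Cofactor C_00 = (-1)^(0+0) * minor(0,0) = 5
Entry delta = 6 - -2 = 8
Det delta = 8 * 5 = 40
New det = -6 + 40 = 34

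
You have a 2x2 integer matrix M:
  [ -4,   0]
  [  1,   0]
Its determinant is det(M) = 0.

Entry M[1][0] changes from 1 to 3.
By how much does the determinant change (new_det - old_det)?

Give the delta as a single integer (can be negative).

Answer: 0

Derivation:
Cofactor C_10 = 0
Entry delta = 3 - 1 = 2
Det delta = entry_delta * cofactor = 2 * 0 = 0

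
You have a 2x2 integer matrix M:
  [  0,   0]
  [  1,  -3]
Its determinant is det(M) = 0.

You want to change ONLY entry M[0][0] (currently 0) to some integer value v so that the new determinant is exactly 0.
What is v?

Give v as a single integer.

Answer: 0

Derivation:
det is linear in entry M[0][0]: det = old_det + (v - 0) * C_00
Cofactor C_00 = -3
Want det = 0: 0 + (v - 0) * -3 = 0
  (v - 0) = 0 / -3 = 0
  v = 0 + (0) = 0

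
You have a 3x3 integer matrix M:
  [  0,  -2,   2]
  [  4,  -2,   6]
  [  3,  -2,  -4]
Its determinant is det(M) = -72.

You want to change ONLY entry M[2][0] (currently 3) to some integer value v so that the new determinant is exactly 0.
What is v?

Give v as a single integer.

det is linear in entry M[2][0]: det = old_det + (v - 3) * C_20
Cofactor C_20 = -8
Want det = 0: -72 + (v - 3) * -8 = 0
  (v - 3) = 72 / -8 = -9
  v = 3 + (-9) = -6

Answer: -6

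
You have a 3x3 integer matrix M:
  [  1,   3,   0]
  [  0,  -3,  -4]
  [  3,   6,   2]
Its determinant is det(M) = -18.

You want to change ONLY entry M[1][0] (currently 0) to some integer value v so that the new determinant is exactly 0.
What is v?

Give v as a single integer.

det is linear in entry M[1][0]: det = old_det + (v - 0) * C_10
Cofactor C_10 = -6
Want det = 0: -18 + (v - 0) * -6 = 0
  (v - 0) = 18 / -6 = -3
  v = 0 + (-3) = -3

Answer: -3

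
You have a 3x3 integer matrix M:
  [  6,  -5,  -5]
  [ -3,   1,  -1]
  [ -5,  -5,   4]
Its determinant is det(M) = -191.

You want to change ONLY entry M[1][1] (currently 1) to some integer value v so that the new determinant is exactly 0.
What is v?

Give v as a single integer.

det is linear in entry M[1][1]: det = old_det + (v - 1) * C_11
Cofactor C_11 = -1
Want det = 0: -191 + (v - 1) * -1 = 0
  (v - 1) = 191 / -1 = -191
  v = 1 + (-191) = -190

Answer: -190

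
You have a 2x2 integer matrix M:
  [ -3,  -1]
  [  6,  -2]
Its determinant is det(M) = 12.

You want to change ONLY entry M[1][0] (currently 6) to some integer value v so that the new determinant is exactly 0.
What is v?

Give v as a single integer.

Answer: -6

Derivation:
det is linear in entry M[1][0]: det = old_det + (v - 6) * C_10
Cofactor C_10 = 1
Want det = 0: 12 + (v - 6) * 1 = 0
  (v - 6) = -12 / 1 = -12
  v = 6 + (-12) = -6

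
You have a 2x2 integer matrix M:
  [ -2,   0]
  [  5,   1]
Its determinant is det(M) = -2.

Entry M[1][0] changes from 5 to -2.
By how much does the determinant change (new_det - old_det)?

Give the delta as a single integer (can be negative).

Answer: 0

Derivation:
Cofactor C_10 = 0
Entry delta = -2 - 5 = -7
Det delta = entry_delta * cofactor = -7 * 0 = 0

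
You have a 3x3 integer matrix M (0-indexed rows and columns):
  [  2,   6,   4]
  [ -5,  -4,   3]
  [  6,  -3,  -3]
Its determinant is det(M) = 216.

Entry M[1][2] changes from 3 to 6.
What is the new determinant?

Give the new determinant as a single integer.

Answer: 342

Derivation:
det is linear in row 1: changing M[1][2] by delta changes det by delta * cofactor(1,2).
Cofactor C_12 = (-1)^(1+2) * minor(1,2) = 42
Entry delta = 6 - 3 = 3
Det delta = 3 * 42 = 126
New det = 216 + 126 = 342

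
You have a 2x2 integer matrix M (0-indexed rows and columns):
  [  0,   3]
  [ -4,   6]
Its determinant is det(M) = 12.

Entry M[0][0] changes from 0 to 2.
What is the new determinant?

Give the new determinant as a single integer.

det is linear in row 0: changing M[0][0] by delta changes det by delta * cofactor(0,0).
Cofactor C_00 = (-1)^(0+0) * minor(0,0) = 6
Entry delta = 2 - 0 = 2
Det delta = 2 * 6 = 12
New det = 12 + 12 = 24

Answer: 24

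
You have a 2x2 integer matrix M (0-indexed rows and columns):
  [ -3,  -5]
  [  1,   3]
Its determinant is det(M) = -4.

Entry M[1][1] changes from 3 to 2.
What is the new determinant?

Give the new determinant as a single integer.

det is linear in row 1: changing M[1][1] by delta changes det by delta * cofactor(1,1).
Cofactor C_11 = (-1)^(1+1) * minor(1,1) = -3
Entry delta = 2 - 3 = -1
Det delta = -1 * -3 = 3
New det = -4 + 3 = -1

Answer: -1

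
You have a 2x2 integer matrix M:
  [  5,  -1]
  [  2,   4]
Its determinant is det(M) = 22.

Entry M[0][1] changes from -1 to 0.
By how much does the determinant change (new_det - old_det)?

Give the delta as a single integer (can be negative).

Answer: -2

Derivation:
Cofactor C_01 = -2
Entry delta = 0 - -1 = 1
Det delta = entry_delta * cofactor = 1 * -2 = -2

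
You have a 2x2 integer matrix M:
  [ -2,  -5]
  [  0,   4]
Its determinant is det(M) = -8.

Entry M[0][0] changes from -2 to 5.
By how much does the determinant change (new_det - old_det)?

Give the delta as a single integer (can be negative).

Cofactor C_00 = 4
Entry delta = 5 - -2 = 7
Det delta = entry_delta * cofactor = 7 * 4 = 28

Answer: 28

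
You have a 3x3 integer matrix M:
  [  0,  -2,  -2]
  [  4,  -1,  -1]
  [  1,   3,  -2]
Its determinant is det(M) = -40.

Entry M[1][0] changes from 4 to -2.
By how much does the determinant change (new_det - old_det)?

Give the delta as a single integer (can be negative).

Cofactor C_10 = -10
Entry delta = -2 - 4 = -6
Det delta = entry_delta * cofactor = -6 * -10 = 60

Answer: 60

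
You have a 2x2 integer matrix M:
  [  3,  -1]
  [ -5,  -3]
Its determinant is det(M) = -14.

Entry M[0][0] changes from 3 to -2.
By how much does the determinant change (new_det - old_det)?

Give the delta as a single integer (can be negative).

Cofactor C_00 = -3
Entry delta = -2 - 3 = -5
Det delta = entry_delta * cofactor = -5 * -3 = 15

Answer: 15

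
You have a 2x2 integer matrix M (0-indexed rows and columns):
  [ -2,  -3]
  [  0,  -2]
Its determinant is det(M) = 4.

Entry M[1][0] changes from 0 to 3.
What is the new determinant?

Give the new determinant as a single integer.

det is linear in row 1: changing M[1][0] by delta changes det by delta * cofactor(1,0).
Cofactor C_10 = (-1)^(1+0) * minor(1,0) = 3
Entry delta = 3 - 0 = 3
Det delta = 3 * 3 = 9
New det = 4 + 9 = 13

Answer: 13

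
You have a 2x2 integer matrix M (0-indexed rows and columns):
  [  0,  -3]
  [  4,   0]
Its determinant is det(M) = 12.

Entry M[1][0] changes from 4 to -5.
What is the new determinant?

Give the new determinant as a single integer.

det is linear in row 1: changing M[1][0] by delta changes det by delta * cofactor(1,0).
Cofactor C_10 = (-1)^(1+0) * minor(1,0) = 3
Entry delta = -5 - 4 = -9
Det delta = -9 * 3 = -27
New det = 12 + -27 = -15

Answer: -15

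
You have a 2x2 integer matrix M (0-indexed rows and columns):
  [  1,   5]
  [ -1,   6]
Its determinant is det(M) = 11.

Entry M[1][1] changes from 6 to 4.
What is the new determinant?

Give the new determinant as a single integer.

Answer: 9

Derivation:
det is linear in row 1: changing M[1][1] by delta changes det by delta * cofactor(1,1).
Cofactor C_11 = (-1)^(1+1) * minor(1,1) = 1
Entry delta = 4 - 6 = -2
Det delta = -2 * 1 = -2
New det = 11 + -2 = 9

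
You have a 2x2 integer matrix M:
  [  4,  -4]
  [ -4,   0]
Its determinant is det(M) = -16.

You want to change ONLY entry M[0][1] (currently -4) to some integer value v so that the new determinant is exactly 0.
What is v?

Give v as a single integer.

Answer: 0

Derivation:
det is linear in entry M[0][1]: det = old_det + (v - -4) * C_01
Cofactor C_01 = 4
Want det = 0: -16 + (v - -4) * 4 = 0
  (v - -4) = 16 / 4 = 4
  v = -4 + (4) = 0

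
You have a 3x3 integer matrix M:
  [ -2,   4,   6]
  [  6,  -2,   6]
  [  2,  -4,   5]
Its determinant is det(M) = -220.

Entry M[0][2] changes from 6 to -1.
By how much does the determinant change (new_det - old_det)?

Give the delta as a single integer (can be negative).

Answer: 140

Derivation:
Cofactor C_02 = -20
Entry delta = -1 - 6 = -7
Det delta = entry_delta * cofactor = -7 * -20 = 140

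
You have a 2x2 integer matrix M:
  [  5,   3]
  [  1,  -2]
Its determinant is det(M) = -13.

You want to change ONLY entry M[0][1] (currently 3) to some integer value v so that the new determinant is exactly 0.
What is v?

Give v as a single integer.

det is linear in entry M[0][1]: det = old_det + (v - 3) * C_01
Cofactor C_01 = -1
Want det = 0: -13 + (v - 3) * -1 = 0
  (v - 3) = 13 / -1 = -13
  v = 3 + (-13) = -10

Answer: -10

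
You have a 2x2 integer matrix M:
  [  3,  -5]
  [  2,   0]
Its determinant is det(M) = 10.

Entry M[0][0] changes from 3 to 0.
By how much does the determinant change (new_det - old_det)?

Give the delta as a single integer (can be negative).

Cofactor C_00 = 0
Entry delta = 0 - 3 = -3
Det delta = entry_delta * cofactor = -3 * 0 = 0

Answer: 0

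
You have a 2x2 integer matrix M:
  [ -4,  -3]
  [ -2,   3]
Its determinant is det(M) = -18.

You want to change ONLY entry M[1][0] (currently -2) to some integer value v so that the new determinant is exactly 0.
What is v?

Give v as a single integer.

det is linear in entry M[1][0]: det = old_det + (v - -2) * C_10
Cofactor C_10 = 3
Want det = 0: -18 + (v - -2) * 3 = 0
  (v - -2) = 18 / 3 = 6
  v = -2 + (6) = 4

Answer: 4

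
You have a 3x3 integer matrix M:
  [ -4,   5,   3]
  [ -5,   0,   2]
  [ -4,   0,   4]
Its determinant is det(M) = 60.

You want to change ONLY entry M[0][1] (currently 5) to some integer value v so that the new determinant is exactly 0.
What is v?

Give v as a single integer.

det is linear in entry M[0][1]: det = old_det + (v - 5) * C_01
Cofactor C_01 = 12
Want det = 0: 60 + (v - 5) * 12 = 0
  (v - 5) = -60 / 12 = -5
  v = 5 + (-5) = 0

Answer: 0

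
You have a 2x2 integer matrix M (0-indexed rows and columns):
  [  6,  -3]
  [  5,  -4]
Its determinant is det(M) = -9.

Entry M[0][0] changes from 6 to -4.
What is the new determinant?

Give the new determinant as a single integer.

Answer: 31

Derivation:
det is linear in row 0: changing M[0][0] by delta changes det by delta * cofactor(0,0).
Cofactor C_00 = (-1)^(0+0) * minor(0,0) = -4
Entry delta = -4 - 6 = -10
Det delta = -10 * -4 = 40
New det = -9 + 40 = 31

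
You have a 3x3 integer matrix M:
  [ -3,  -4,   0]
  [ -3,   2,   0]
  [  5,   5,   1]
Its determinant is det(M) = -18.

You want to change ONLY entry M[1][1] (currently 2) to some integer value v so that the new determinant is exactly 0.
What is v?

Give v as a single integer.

det is linear in entry M[1][1]: det = old_det + (v - 2) * C_11
Cofactor C_11 = -3
Want det = 0: -18 + (v - 2) * -3 = 0
  (v - 2) = 18 / -3 = -6
  v = 2 + (-6) = -4

Answer: -4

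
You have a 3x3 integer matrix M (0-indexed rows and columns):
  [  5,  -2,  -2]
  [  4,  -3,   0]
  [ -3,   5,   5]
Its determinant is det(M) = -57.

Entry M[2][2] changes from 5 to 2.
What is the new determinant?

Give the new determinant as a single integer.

Answer: -36

Derivation:
det is linear in row 2: changing M[2][2] by delta changes det by delta * cofactor(2,2).
Cofactor C_22 = (-1)^(2+2) * minor(2,2) = -7
Entry delta = 2 - 5 = -3
Det delta = -3 * -7 = 21
New det = -57 + 21 = -36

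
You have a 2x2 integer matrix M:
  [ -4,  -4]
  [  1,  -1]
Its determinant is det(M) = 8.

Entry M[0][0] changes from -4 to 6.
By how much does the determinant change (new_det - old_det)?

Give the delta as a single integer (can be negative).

Answer: -10

Derivation:
Cofactor C_00 = -1
Entry delta = 6 - -4 = 10
Det delta = entry_delta * cofactor = 10 * -1 = -10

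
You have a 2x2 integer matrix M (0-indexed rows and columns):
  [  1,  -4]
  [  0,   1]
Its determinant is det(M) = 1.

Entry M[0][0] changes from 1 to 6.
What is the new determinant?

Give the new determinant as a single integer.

det is linear in row 0: changing M[0][0] by delta changes det by delta * cofactor(0,0).
Cofactor C_00 = (-1)^(0+0) * minor(0,0) = 1
Entry delta = 6 - 1 = 5
Det delta = 5 * 1 = 5
New det = 1 + 5 = 6

Answer: 6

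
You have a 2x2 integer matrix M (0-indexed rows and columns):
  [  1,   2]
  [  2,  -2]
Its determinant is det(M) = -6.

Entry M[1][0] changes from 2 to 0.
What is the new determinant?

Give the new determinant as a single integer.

Answer: -2

Derivation:
det is linear in row 1: changing M[1][0] by delta changes det by delta * cofactor(1,0).
Cofactor C_10 = (-1)^(1+0) * minor(1,0) = -2
Entry delta = 0 - 2 = -2
Det delta = -2 * -2 = 4
New det = -6 + 4 = -2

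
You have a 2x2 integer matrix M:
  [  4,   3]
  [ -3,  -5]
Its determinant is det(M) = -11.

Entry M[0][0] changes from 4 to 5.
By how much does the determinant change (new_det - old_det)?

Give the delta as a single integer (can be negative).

Answer: -5

Derivation:
Cofactor C_00 = -5
Entry delta = 5 - 4 = 1
Det delta = entry_delta * cofactor = 1 * -5 = -5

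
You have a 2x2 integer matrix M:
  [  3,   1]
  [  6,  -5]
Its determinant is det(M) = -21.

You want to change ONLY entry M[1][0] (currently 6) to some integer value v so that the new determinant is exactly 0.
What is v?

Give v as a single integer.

Answer: -15

Derivation:
det is linear in entry M[1][0]: det = old_det + (v - 6) * C_10
Cofactor C_10 = -1
Want det = 0: -21 + (v - 6) * -1 = 0
  (v - 6) = 21 / -1 = -21
  v = 6 + (-21) = -15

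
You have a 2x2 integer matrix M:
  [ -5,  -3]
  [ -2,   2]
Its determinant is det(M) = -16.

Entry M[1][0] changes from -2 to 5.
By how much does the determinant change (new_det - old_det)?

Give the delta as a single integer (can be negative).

Answer: 21

Derivation:
Cofactor C_10 = 3
Entry delta = 5 - -2 = 7
Det delta = entry_delta * cofactor = 7 * 3 = 21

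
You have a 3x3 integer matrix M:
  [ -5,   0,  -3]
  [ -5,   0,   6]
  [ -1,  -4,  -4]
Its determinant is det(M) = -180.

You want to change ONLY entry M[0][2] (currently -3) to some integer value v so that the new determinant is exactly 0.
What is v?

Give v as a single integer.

Answer: 6

Derivation:
det is linear in entry M[0][2]: det = old_det + (v - -3) * C_02
Cofactor C_02 = 20
Want det = 0: -180 + (v - -3) * 20 = 0
  (v - -3) = 180 / 20 = 9
  v = -3 + (9) = 6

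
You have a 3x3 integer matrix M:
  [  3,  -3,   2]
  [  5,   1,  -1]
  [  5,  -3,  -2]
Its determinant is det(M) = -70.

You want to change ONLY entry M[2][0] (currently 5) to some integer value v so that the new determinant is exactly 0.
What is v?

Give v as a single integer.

Answer: 75

Derivation:
det is linear in entry M[2][0]: det = old_det + (v - 5) * C_20
Cofactor C_20 = 1
Want det = 0: -70 + (v - 5) * 1 = 0
  (v - 5) = 70 / 1 = 70
  v = 5 + (70) = 75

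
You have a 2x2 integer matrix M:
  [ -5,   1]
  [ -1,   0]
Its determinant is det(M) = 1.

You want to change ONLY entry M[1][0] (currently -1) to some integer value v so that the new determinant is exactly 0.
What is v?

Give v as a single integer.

Answer: 0

Derivation:
det is linear in entry M[1][0]: det = old_det + (v - -1) * C_10
Cofactor C_10 = -1
Want det = 0: 1 + (v - -1) * -1 = 0
  (v - -1) = -1 / -1 = 1
  v = -1 + (1) = 0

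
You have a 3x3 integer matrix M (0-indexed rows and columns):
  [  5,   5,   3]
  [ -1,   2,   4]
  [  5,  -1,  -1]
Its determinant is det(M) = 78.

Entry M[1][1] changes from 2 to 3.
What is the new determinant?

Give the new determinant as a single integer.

det is linear in row 1: changing M[1][1] by delta changes det by delta * cofactor(1,1).
Cofactor C_11 = (-1)^(1+1) * minor(1,1) = -20
Entry delta = 3 - 2 = 1
Det delta = 1 * -20 = -20
New det = 78 + -20 = 58

Answer: 58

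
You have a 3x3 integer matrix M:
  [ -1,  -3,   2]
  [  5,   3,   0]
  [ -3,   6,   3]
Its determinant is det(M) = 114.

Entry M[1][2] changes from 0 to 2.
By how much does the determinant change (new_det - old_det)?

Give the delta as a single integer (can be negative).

Answer: 30

Derivation:
Cofactor C_12 = 15
Entry delta = 2 - 0 = 2
Det delta = entry_delta * cofactor = 2 * 15 = 30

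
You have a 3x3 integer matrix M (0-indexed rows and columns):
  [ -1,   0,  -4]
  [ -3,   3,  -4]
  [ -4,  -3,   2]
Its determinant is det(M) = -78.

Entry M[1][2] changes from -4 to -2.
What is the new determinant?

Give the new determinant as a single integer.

det is linear in row 1: changing M[1][2] by delta changes det by delta * cofactor(1,2).
Cofactor C_12 = (-1)^(1+2) * minor(1,2) = -3
Entry delta = -2 - -4 = 2
Det delta = 2 * -3 = -6
New det = -78 + -6 = -84

Answer: -84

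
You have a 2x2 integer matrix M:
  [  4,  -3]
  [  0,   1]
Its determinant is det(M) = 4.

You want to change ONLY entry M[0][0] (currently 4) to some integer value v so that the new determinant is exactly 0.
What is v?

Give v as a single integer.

det is linear in entry M[0][0]: det = old_det + (v - 4) * C_00
Cofactor C_00 = 1
Want det = 0: 4 + (v - 4) * 1 = 0
  (v - 4) = -4 / 1 = -4
  v = 4 + (-4) = 0

Answer: 0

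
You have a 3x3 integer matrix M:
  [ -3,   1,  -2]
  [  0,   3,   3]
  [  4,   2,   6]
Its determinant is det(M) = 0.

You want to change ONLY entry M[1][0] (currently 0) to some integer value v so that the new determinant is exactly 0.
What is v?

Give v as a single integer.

det is linear in entry M[1][0]: det = old_det + (v - 0) * C_10
Cofactor C_10 = -10
Want det = 0: 0 + (v - 0) * -10 = 0
  (v - 0) = 0 / -10 = 0
  v = 0 + (0) = 0

Answer: 0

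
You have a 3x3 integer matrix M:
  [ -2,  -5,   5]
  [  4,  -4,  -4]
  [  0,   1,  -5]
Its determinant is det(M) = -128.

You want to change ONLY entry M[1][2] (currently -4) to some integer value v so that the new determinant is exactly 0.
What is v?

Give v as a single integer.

det is linear in entry M[1][2]: det = old_det + (v - -4) * C_12
Cofactor C_12 = 2
Want det = 0: -128 + (v - -4) * 2 = 0
  (v - -4) = 128 / 2 = 64
  v = -4 + (64) = 60

Answer: 60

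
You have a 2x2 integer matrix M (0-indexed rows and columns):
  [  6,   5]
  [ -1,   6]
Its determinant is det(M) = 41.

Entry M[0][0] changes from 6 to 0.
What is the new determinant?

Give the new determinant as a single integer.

det is linear in row 0: changing M[0][0] by delta changes det by delta * cofactor(0,0).
Cofactor C_00 = (-1)^(0+0) * minor(0,0) = 6
Entry delta = 0 - 6 = -6
Det delta = -6 * 6 = -36
New det = 41 + -36 = 5

Answer: 5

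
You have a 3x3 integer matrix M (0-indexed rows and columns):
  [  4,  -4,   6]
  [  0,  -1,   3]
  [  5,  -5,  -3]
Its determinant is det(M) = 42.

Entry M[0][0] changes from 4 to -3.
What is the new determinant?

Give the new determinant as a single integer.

det is linear in row 0: changing M[0][0] by delta changes det by delta * cofactor(0,0).
Cofactor C_00 = (-1)^(0+0) * minor(0,0) = 18
Entry delta = -3 - 4 = -7
Det delta = -7 * 18 = -126
New det = 42 + -126 = -84

Answer: -84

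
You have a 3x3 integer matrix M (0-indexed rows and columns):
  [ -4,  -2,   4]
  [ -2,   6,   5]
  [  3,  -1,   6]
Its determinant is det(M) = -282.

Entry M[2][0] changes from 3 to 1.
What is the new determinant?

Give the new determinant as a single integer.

det is linear in row 2: changing M[2][0] by delta changes det by delta * cofactor(2,0).
Cofactor C_20 = (-1)^(2+0) * minor(2,0) = -34
Entry delta = 1 - 3 = -2
Det delta = -2 * -34 = 68
New det = -282 + 68 = -214

Answer: -214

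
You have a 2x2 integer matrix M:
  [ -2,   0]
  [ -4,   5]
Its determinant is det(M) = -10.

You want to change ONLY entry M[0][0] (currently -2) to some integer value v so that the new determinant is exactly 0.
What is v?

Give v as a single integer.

Answer: 0

Derivation:
det is linear in entry M[0][0]: det = old_det + (v - -2) * C_00
Cofactor C_00 = 5
Want det = 0: -10 + (v - -2) * 5 = 0
  (v - -2) = 10 / 5 = 2
  v = -2 + (2) = 0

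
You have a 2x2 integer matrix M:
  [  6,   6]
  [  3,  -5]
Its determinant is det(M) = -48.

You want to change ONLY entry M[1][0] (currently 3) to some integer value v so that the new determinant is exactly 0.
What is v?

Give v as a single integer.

det is linear in entry M[1][0]: det = old_det + (v - 3) * C_10
Cofactor C_10 = -6
Want det = 0: -48 + (v - 3) * -6 = 0
  (v - 3) = 48 / -6 = -8
  v = 3 + (-8) = -5

Answer: -5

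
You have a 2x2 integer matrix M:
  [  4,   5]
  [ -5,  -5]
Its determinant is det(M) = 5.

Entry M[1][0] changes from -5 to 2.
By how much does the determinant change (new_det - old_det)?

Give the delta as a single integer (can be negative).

Cofactor C_10 = -5
Entry delta = 2 - -5 = 7
Det delta = entry_delta * cofactor = 7 * -5 = -35

Answer: -35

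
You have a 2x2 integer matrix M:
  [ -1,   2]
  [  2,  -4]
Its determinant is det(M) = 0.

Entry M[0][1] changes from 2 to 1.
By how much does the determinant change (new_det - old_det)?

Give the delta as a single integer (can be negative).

Answer: 2

Derivation:
Cofactor C_01 = -2
Entry delta = 1 - 2 = -1
Det delta = entry_delta * cofactor = -1 * -2 = 2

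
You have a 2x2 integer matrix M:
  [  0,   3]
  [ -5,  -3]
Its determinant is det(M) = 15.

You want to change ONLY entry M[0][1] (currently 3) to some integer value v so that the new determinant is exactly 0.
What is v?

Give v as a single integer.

det is linear in entry M[0][1]: det = old_det + (v - 3) * C_01
Cofactor C_01 = 5
Want det = 0: 15 + (v - 3) * 5 = 0
  (v - 3) = -15 / 5 = -3
  v = 3 + (-3) = 0

Answer: 0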